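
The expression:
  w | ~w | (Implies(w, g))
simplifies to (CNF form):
True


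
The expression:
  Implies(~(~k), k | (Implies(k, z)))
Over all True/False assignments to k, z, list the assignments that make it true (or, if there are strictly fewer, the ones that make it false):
is always true.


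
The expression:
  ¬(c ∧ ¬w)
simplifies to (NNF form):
w ∨ ¬c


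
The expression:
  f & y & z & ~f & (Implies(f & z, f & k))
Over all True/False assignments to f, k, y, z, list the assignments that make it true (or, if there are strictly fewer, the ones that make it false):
is never true.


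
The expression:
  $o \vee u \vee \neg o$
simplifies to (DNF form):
$\text{True}$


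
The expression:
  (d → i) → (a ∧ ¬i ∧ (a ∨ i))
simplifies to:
¬i ∧ (a ∨ d)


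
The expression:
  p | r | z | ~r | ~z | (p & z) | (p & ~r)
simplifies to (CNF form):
True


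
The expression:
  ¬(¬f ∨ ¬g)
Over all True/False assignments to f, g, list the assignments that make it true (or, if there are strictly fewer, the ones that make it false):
is true only for:
  f=True, g=True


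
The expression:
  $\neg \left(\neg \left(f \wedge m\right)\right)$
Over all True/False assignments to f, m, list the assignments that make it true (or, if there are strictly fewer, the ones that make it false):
is true only for:
  f=True, m=True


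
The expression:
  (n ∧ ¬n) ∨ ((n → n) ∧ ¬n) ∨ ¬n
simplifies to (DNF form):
¬n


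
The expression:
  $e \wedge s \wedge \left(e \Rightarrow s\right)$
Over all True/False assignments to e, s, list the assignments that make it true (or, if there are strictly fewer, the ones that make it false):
is true only for:
  e=True, s=True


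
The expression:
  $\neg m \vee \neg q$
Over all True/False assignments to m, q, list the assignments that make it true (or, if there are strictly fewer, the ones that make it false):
is false only for:
  m=True, q=True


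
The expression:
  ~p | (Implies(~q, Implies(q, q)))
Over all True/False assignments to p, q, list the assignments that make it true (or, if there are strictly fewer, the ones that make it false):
is always true.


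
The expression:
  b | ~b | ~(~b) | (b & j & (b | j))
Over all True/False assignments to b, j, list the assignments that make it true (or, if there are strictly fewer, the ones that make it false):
is always true.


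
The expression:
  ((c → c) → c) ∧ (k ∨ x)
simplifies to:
c ∧ (k ∨ x)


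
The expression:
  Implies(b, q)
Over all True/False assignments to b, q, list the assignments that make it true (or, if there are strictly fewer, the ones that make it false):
is false only for:
  b=True, q=False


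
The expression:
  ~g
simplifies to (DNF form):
~g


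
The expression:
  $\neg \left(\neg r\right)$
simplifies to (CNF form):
$r$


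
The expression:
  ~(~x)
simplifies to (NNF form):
x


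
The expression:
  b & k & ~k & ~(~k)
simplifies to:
False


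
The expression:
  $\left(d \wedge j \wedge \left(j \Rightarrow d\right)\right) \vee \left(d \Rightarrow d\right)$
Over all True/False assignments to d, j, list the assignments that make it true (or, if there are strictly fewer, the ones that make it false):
is always true.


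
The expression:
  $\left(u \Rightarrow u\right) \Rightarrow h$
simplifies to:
$h$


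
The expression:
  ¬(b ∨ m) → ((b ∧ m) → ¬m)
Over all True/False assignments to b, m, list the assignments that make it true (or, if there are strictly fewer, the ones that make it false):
is always true.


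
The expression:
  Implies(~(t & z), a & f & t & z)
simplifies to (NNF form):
t & z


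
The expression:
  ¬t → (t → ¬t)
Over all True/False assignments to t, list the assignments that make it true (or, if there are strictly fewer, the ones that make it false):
is always true.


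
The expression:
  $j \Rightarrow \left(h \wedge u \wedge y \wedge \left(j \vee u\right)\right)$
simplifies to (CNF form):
$\left(h \vee \neg j\right) \wedge \left(u \vee \neg j\right) \wedge \left(y \vee \neg j\right)$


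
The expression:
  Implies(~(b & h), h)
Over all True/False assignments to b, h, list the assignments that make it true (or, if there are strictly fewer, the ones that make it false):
is true only for:
  b=False, h=True;
  b=True, h=True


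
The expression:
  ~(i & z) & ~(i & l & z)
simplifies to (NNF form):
~i | ~z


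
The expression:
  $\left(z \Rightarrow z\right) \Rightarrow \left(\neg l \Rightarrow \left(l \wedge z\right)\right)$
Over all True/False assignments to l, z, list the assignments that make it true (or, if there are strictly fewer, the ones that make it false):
is true only for:
  l=True, z=False;
  l=True, z=True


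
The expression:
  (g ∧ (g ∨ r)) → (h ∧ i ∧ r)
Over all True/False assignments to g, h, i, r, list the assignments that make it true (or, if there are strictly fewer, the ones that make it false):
is false only for:
  g=True, h=False, i=False, r=False;
  g=True, h=False, i=False, r=True;
  g=True, h=False, i=True, r=False;
  g=True, h=False, i=True, r=True;
  g=True, h=True, i=False, r=False;
  g=True, h=True, i=False, r=True;
  g=True, h=True, i=True, r=False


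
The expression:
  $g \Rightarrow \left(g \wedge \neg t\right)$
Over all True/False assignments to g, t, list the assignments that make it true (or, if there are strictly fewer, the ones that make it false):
is false only for:
  g=True, t=True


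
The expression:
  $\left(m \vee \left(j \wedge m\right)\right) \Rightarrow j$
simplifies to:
$j \vee \neg m$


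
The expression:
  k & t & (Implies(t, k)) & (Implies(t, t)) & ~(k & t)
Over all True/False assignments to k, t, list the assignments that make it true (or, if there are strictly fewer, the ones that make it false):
is never true.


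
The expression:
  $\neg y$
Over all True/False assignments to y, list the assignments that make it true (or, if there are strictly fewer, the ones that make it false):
is true only for:
  y=False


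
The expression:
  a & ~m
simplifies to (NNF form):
a & ~m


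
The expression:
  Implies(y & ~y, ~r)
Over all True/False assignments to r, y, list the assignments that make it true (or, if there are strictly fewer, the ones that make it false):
is always true.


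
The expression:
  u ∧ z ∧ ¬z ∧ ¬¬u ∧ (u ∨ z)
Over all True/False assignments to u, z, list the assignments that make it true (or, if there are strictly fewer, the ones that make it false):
is never true.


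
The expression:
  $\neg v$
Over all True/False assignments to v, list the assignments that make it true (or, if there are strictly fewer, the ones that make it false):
is true only for:
  v=False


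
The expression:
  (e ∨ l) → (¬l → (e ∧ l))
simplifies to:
l ∨ ¬e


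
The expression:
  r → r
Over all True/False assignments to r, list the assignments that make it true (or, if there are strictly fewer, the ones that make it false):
is always true.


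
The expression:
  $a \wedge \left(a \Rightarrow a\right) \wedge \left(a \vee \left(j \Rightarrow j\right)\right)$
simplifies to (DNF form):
$a$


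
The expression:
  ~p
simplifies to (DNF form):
~p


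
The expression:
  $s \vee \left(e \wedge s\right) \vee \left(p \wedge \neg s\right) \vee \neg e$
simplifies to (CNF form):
$p \vee s \vee \neg e$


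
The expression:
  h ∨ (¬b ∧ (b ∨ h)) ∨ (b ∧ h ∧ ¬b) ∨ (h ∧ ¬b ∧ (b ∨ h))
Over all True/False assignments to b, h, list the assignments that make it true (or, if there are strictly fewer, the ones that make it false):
is true only for:
  b=False, h=True;
  b=True, h=True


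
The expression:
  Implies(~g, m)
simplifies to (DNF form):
g | m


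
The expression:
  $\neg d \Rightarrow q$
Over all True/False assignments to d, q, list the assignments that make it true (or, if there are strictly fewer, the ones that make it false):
is false only for:
  d=False, q=False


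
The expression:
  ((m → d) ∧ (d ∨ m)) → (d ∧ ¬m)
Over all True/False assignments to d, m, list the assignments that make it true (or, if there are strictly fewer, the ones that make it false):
is false only for:
  d=True, m=True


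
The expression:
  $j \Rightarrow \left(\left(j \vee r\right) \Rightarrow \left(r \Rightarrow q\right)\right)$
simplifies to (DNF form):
$q \vee \neg j \vee \neg r$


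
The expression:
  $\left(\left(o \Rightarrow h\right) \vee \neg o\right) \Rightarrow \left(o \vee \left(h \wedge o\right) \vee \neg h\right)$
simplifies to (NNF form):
$o \vee \neg h$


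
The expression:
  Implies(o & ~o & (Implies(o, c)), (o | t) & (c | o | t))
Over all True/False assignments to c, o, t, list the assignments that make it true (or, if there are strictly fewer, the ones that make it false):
is always true.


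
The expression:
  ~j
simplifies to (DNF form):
~j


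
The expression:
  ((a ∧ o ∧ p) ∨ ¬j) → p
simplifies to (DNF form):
j ∨ p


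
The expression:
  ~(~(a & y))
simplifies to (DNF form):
a & y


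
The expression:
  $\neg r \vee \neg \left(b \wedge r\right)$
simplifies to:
$\neg b \vee \neg r$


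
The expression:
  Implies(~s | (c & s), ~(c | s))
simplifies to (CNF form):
~c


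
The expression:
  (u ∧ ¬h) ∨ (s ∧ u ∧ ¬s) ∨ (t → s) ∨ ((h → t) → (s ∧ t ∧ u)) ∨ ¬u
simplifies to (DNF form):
s ∨ ¬h ∨ ¬t ∨ ¬u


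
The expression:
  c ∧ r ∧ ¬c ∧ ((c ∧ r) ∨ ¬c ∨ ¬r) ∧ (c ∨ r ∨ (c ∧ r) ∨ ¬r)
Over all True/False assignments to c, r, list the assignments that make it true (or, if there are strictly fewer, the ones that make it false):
is never true.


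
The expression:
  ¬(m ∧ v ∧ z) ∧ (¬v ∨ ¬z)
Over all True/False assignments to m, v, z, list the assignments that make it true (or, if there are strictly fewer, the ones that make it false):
is false only for:
  m=False, v=True, z=True;
  m=True, v=True, z=True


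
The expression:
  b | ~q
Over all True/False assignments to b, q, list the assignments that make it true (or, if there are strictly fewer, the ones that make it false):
is false only for:
  b=False, q=True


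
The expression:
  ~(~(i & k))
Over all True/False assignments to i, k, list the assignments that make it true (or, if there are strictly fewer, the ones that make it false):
is true only for:
  i=True, k=True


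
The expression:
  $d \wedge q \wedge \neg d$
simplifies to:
$\text{False}$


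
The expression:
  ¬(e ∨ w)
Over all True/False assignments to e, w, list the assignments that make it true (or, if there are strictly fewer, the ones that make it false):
is true only for:
  e=False, w=False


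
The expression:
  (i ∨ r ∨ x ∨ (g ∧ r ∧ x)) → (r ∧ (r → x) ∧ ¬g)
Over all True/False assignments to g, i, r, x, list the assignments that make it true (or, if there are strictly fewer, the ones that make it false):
is true only for:
  g=False, i=False, r=False, x=False;
  g=False, i=False, r=True, x=True;
  g=False, i=True, r=True, x=True;
  g=True, i=False, r=False, x=False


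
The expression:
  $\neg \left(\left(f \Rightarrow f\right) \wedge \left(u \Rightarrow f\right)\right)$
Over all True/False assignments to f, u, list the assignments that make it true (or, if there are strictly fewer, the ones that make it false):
is true only for:
  f=False, u=True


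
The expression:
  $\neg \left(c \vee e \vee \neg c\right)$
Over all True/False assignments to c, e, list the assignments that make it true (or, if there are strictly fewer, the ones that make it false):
is never true.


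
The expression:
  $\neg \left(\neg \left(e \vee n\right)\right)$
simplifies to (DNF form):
$e \vee n$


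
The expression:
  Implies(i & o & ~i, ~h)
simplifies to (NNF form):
True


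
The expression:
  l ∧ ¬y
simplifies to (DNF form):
l ∧ ¬y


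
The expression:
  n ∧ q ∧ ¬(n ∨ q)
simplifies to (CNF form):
False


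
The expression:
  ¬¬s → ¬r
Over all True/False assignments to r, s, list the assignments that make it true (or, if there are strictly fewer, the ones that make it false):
is false only for:
  r=True, s=True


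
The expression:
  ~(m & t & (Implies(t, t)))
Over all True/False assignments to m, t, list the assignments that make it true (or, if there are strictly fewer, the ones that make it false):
is false only for:
  m=True, t=True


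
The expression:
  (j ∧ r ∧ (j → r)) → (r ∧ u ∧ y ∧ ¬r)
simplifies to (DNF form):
¬j ∨ ¬r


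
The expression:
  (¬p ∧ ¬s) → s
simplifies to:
p ∨ s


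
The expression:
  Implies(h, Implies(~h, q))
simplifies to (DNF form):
True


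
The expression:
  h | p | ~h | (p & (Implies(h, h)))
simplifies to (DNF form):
True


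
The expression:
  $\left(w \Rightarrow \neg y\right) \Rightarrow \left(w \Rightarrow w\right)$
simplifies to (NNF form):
$\text{True}$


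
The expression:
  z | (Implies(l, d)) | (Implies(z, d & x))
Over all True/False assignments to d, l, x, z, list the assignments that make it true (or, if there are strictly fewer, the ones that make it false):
is always true.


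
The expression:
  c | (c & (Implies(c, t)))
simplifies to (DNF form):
c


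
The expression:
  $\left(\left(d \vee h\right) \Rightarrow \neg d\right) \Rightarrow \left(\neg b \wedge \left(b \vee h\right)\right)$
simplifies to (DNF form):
$d \vee \left(h \wedge \neg b\right)$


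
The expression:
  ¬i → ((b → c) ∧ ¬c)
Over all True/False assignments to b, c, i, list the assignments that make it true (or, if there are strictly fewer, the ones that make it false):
is false only for:
  b=False, c=True, i=False;
  b=True, c=False, i=False;
  b=True, c=True, i=False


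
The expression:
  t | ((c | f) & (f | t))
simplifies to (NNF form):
f | t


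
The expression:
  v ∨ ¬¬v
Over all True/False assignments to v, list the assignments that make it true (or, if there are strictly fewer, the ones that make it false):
is true only for:
  v=True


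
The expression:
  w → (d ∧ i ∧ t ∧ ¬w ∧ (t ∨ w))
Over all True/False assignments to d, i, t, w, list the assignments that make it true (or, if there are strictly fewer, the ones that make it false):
is true only for:
  d=False, i=False, t=False, w=False;
  d=False, i=False, t=True, w=False;
  d=False, i=True, t=False, w=False;
  d=False, i=True, t=True, w=False;
  d=True, i=False, t=False, w=False;
  d=True, i=False, t=True, w=False;
  d=True, i=True, t=False, w=False;
  d=True, i=True, t=True, w=False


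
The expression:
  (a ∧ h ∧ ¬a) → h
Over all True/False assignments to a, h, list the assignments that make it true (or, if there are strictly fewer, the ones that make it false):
is always true.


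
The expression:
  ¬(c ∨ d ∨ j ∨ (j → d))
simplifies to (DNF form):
False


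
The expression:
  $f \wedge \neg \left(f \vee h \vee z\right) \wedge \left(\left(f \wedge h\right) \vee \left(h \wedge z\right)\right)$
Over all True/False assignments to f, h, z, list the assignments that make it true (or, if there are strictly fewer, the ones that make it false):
is never true.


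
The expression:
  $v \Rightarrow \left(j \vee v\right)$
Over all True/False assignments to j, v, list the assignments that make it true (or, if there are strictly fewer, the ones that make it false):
is always true.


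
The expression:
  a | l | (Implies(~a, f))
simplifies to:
a | f | l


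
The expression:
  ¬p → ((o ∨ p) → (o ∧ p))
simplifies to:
p ∨ ¬o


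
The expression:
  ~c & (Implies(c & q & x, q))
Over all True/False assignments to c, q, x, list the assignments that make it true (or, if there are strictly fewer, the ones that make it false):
is true only for:
  c=False, q=False, x=False;
  c=False, q=False, x=True;
  c=False, q=True, x=False;
  c=False, q=True, x=True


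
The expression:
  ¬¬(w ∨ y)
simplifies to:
w ∨ y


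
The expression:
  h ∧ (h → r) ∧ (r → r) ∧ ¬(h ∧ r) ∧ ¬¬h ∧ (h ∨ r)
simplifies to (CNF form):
False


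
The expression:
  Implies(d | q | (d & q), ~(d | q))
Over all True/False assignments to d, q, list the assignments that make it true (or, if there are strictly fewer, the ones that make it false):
is true only for:
  d=False, q=False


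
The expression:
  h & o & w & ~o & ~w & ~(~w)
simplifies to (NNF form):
False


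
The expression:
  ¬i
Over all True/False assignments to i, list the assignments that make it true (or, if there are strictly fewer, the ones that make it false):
is true only for:
  i=False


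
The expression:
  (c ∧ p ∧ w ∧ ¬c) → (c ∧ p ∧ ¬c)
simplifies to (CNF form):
True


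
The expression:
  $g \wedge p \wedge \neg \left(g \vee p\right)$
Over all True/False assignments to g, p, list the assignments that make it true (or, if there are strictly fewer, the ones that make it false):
is never true.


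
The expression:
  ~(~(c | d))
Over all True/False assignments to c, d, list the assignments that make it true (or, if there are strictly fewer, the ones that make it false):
is false only for:
  c=False, d=False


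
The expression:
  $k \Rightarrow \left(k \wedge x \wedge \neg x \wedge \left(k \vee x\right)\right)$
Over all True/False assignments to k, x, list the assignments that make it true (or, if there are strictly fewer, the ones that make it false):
is true only for:
  k=False, x=False;
  k=False, x=True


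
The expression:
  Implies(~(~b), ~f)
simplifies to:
~b | ~f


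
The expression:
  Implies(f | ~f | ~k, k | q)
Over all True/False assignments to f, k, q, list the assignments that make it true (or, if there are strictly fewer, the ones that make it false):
is false only for:
  f=False, k=False, q=False;
  f=True, k=False, q=False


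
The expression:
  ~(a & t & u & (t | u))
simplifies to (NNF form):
~a | ~t | ~u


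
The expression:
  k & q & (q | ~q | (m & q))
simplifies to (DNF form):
k & q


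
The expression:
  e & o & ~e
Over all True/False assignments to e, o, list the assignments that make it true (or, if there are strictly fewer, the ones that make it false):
is never true.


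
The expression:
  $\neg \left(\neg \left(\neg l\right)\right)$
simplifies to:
$\neg l$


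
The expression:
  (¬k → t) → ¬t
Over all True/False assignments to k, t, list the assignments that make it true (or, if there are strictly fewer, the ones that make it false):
is true only for:
  k=False, t=False;
  k=True, t=False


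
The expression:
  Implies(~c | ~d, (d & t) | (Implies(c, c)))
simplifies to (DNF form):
True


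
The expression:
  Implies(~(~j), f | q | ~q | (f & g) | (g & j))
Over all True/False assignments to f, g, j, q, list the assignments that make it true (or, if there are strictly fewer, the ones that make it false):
is always true.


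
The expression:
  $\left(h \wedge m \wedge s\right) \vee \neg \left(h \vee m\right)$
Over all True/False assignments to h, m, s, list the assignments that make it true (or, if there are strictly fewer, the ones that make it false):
is true only for:
  h=False, m=False, s=False;
  h=False, m=False, s=True;
  h=True, m=True, s=True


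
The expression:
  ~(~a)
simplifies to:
a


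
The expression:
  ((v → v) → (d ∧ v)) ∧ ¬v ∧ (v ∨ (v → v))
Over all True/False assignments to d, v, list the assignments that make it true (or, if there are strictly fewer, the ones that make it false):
is never true.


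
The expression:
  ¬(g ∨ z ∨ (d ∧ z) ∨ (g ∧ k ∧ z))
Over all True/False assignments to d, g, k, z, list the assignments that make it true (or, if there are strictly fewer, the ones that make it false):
is true only for:
  d=False, g=False, k=False, z=False;
  d=False, g=False, k=True, z=False;
  d=True, g=False, k=False, z=False;
  d=True, g=False, k=True, z=False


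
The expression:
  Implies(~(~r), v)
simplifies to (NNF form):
v | ~r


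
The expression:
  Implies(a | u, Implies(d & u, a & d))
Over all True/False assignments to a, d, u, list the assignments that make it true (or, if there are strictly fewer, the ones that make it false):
is false only for:
  a=False, d=True, u=True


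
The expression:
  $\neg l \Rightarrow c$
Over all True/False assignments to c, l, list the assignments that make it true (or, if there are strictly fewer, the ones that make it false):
is false only for:
  c=False, l=False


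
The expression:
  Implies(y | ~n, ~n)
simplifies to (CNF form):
~n | ~y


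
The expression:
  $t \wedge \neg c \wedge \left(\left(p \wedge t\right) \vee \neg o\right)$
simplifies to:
$t \wedge \neg c \wedge \left(p \vee \neg o\right)$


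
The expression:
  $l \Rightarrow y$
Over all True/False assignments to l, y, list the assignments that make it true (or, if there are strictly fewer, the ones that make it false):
is false only for:
  l=True, y=False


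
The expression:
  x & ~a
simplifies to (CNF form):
x & ~a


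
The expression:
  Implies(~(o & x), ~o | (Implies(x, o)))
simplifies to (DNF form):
True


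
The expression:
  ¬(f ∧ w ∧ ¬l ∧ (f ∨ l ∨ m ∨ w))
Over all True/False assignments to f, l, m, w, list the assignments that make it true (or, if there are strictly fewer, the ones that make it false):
is false only for:
  f=True, l=False, m=False, w=True;
  f=True, l=False, m=True, w=True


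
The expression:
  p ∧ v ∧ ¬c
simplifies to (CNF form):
p ∧ v ∧ ¬c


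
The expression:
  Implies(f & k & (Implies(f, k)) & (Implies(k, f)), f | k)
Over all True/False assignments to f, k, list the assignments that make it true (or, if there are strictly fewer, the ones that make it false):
is always true.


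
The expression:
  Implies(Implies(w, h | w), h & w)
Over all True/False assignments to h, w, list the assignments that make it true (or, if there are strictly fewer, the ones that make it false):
is true only for:
  h=True, w=True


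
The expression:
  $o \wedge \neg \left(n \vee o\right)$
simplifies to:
$\text{False}$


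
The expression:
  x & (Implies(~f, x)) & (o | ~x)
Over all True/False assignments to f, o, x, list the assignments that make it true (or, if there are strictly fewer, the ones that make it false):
is true only for:
  f=False, o=True, x=True;
  f=True, o=True, x=True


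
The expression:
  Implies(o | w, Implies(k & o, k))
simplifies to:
True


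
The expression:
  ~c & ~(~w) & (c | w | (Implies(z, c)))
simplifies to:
w & ~c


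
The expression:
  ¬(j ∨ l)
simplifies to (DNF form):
¬j ∧ ¬l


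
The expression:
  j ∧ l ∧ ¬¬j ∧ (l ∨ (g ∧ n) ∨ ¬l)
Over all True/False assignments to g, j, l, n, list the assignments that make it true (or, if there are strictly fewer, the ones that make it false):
is true only for:
  g=False, j=True, l=True, n=False;
  g=False, j=True, l=True, n=True;
  g=True, j=True, l=True, n=False;
  g=True, j=True, l=True, n=True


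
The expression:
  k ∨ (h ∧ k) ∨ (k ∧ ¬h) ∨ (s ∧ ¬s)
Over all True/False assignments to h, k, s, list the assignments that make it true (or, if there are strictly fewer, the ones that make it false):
is true only for:
  h=False, k=True, s=False;
  h=False, k=True, s=True;
  h=True, k=True, s=False;
  h=True, k=True, s=True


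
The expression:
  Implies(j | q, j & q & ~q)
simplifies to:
~j & ~q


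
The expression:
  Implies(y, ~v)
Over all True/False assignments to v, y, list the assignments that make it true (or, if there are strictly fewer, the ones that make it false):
is false only for:
  v=True, y=True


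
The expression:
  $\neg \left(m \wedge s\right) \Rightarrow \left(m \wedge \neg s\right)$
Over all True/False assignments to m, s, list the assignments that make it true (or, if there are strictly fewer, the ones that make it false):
is true only for:
  m=True, s=False;
  m=True, s=True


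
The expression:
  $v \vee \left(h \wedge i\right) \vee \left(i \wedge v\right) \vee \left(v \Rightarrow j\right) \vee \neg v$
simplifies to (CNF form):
$\text{True}$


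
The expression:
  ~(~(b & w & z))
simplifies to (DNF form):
b & w & z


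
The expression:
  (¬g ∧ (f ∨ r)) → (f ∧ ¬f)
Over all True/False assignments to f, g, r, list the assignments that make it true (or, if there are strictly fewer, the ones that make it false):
is false only for:
  f=False, g=False, r=True;
  f=True, g=False, r=False;
  f=True, g=False, r=True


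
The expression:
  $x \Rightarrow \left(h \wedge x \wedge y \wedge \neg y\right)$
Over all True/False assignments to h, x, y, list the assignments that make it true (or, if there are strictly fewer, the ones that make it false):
is true only for:
  h=False, x=False, y=False;
  h=False, x=False, y=True;
  h=True, x=False, y=False;
  h=True, x=False, y=True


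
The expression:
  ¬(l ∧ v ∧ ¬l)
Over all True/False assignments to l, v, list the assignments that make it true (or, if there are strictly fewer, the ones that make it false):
is always true.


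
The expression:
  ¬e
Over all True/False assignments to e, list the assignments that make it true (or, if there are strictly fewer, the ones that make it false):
is true only for:
  e=False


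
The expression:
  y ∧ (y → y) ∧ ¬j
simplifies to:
y ∧ ¬j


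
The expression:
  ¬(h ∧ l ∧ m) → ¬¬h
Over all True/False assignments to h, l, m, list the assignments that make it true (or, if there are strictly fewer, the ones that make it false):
is true only for:
  h=True, l=False, m=False;
  h=True, l=False, m=True;
  h=True, l=True, m=False;
  h=True, l=True, m=True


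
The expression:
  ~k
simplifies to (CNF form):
~k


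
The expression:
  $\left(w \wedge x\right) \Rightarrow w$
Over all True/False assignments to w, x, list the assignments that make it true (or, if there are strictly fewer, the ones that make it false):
is always true.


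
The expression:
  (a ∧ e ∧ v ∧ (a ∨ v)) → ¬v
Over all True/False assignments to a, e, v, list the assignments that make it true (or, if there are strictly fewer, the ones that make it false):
is false only for:
  a=True, e=True, v=True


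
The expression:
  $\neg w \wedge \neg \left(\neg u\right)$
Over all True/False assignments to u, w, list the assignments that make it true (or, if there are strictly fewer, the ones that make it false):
is true only for:
  u=True, w=False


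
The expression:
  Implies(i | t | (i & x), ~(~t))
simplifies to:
t | ~i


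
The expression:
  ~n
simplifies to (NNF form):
~n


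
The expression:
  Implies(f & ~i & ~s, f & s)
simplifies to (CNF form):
i | s | ~f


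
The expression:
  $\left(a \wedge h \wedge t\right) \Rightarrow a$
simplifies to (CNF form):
$\text{True}$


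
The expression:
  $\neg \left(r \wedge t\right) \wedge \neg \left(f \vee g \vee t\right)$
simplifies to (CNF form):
$\neg f \wedge \neg g \wedge \neg t$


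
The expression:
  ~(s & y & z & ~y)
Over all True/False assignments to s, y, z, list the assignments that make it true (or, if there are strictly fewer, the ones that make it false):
is always true.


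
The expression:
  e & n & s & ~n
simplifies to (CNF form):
False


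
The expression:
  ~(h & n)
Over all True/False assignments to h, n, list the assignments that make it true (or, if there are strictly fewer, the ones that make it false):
is false only for:
  h=True, n=True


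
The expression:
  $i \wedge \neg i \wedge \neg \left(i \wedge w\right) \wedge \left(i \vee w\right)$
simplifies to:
$\text{False}$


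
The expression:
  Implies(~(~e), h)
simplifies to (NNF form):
h | ~e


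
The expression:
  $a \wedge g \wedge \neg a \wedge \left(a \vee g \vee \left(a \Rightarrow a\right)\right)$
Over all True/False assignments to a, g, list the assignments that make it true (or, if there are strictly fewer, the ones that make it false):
is never true.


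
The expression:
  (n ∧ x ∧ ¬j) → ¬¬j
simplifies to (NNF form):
j ∨ ¬n ∨ ¬x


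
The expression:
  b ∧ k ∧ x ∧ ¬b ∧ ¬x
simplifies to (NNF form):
False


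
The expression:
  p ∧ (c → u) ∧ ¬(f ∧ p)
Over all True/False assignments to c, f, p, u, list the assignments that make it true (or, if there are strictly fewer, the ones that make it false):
is true only for:
  c=False, f=False, p=True, u=False;
  c=False, f=False, p=True, u=True;
  c=True, f=False, p=True, u=True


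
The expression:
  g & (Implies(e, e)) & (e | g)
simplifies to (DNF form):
g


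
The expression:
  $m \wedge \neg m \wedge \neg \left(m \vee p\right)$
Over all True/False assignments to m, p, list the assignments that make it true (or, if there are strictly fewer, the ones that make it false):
is never true.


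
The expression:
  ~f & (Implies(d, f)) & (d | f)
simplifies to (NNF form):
False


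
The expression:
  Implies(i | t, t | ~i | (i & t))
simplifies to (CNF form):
t | ~i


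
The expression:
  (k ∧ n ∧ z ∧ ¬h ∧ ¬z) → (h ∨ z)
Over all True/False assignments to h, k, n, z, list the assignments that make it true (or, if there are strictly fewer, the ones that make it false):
is always true.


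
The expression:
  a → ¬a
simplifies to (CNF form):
¬a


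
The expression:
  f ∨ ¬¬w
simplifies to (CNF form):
f ∨ w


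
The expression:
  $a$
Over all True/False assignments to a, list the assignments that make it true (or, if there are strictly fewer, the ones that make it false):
is true only for:
  a=True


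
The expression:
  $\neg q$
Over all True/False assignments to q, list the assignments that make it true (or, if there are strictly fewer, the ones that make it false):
is true only for:
  q=False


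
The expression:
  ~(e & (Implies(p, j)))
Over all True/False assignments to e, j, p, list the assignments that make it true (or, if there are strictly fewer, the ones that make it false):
is false only for:
  e=True, j=False, p=False;
  e=True, j=True, p=False;
  e=True, j=True, p=True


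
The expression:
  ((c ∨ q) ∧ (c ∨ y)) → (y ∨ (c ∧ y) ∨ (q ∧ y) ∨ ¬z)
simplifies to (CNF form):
y ∨ ¬c ∨ ¬z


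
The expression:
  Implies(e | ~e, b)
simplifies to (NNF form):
b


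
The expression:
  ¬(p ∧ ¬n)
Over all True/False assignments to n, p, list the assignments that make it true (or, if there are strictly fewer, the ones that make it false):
is false only for:
  n=False, p=True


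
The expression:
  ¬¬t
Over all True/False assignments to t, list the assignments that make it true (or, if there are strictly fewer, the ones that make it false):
is true only for:
  t=True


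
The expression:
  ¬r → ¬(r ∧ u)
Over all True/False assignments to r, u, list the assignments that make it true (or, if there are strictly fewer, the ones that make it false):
is always true.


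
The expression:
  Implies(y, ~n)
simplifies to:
~n | ~y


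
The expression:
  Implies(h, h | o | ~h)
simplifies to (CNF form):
True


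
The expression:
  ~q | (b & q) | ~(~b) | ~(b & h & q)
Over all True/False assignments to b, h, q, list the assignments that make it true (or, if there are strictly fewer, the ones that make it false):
is always true.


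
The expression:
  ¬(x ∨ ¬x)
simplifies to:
False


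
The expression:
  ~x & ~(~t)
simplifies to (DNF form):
t & ~x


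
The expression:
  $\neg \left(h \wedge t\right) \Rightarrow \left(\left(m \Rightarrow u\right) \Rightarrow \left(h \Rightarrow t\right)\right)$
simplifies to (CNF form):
$\left(m \vee t \vee \neg h\right) \wedge \left(t \vee \neg h \vee \neg u\right)$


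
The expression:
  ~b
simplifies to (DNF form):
~b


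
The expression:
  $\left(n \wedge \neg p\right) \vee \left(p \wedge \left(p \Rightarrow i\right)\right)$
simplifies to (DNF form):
$\left(i \wedge p\right) \vee \left(n \wedge \neg p\right)$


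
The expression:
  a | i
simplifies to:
a | i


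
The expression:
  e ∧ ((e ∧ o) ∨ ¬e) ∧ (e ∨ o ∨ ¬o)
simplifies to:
e ∧ o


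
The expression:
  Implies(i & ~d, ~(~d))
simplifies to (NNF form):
d | ~i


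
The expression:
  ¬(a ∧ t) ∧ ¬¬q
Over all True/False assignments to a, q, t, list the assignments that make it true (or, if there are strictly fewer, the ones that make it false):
is true only for:
  a=False, q=True, t=False;
  a=False, q=True, t=True;
  a=True, q=True, t=False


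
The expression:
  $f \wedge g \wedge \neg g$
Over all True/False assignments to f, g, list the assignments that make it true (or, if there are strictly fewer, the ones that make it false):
is never true.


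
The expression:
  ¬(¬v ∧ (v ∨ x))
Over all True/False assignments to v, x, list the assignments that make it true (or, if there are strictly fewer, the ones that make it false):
is false only for:
  v=False, x=True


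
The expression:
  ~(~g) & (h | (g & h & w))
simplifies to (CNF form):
g & h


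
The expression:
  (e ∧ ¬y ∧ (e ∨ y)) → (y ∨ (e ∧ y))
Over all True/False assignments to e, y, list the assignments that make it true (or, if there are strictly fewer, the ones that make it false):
is false only for:
  e=True, y=False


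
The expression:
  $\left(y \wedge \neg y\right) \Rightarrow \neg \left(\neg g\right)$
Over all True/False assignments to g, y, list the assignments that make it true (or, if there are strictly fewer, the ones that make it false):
is always true.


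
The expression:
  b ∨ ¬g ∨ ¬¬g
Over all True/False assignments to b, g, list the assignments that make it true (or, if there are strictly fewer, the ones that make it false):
is always true.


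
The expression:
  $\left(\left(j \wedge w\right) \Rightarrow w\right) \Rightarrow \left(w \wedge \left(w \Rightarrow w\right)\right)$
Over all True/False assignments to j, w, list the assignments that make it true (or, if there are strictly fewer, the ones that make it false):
is true only for:
  j=False, w=True;
  j=True, w=True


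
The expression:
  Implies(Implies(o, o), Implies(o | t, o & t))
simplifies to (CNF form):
(o | ~t) & (t | ~o)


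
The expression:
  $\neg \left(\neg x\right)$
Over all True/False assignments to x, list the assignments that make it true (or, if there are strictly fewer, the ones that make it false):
is true only for:
  x=True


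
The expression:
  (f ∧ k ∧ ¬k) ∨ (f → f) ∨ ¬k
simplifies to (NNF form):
True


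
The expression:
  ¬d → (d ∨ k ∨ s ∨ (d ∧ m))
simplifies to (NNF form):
d ∨ k ∨ s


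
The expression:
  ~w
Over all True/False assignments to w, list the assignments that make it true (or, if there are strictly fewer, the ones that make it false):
is true only for:
  w=False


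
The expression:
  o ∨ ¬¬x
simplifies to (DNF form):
o ∨ x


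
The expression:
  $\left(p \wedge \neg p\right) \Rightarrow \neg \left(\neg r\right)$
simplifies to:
$\text{True}$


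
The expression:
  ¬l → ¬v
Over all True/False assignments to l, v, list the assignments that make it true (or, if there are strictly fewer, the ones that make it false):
is false only for:
  l=False, v=True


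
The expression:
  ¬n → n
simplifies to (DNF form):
n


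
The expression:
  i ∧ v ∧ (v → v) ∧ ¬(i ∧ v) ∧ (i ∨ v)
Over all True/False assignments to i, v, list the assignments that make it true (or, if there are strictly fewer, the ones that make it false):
is never true.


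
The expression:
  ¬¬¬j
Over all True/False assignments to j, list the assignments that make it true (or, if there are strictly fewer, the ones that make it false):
is true only for:
  j=False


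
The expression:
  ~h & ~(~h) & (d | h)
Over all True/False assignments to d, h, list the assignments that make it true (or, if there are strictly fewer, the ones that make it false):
is never true.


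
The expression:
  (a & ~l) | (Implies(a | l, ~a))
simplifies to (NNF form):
~a | ~l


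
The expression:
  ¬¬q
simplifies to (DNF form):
q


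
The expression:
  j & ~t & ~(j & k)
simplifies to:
j & ~k & ~t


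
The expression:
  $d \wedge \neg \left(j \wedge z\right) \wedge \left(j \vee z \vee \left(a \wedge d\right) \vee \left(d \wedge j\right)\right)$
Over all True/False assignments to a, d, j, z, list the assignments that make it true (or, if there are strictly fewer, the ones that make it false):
is true only for:
  a=False, d=True, j=False, z=True;
  a=False, d=True, j=True, z=False;
  a=True, d=True, j=False, z=False;
  a=True, d=True, j=False, z=True;
  a=True, d=True, j=True, z=False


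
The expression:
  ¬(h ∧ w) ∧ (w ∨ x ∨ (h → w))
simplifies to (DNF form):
(x ∧ ¬w) ∨ ¬h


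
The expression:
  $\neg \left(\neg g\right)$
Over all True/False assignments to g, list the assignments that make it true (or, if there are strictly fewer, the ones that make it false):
is true only for:
  g=True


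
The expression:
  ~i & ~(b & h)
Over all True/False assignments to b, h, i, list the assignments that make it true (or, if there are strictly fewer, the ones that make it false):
is true only for:
  b=False, h=False, i=False;
  b=False, h=True, i=False;
  b=True, h=False, i=False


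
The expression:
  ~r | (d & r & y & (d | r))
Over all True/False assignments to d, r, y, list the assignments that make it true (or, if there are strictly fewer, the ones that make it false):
is false only for:
  d=False, r=True, y=False;
  d=False, r=True, y=True;
  d=True, r=True, y=False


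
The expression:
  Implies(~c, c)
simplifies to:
c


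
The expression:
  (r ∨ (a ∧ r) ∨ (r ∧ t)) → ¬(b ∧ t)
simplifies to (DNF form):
¬b ∨ ¬r ∨ ¬t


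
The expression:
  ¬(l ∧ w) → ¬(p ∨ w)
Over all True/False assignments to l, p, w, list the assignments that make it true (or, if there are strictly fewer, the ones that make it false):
is true only for:
  l=False, p=False, w=False;
  l=True, p=False, w=False;
  l=True, p=False, w=True;
  l=True, p=True, w=True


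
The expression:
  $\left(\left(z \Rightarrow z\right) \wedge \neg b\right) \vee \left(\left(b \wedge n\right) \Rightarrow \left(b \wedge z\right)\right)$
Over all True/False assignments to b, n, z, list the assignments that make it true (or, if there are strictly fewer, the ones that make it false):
is false only for:
  b=True, n=True, z=False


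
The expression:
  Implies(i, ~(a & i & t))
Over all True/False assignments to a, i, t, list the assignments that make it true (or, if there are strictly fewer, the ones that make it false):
is false only for:
  a=True, i=True, t=True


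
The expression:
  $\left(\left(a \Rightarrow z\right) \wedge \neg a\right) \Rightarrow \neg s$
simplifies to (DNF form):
$a \vee \neg s$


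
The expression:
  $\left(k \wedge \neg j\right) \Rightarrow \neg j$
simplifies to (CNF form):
$\text{True}$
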